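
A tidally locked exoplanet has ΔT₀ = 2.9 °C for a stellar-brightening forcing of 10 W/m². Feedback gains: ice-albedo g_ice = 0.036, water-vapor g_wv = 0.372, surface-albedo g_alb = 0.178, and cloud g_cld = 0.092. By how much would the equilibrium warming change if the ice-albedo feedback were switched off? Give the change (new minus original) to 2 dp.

-0.91 °C

Original: g = 0.678, ΔT = 2.9/(1−0.678) = 9.0062 °C.
Without ice-albedo: g' = 0.642, ΔT' = 2.9/(1−0.642) = 8.1006 °C.
Change = 8.1006 − 9.0062 = -0.91 °C.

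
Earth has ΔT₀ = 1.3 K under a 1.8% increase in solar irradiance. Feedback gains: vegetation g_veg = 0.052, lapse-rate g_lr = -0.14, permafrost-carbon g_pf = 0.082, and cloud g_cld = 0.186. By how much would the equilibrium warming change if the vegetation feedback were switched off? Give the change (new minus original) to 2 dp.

-0.09 K

Original: g = 0.18, ΔT = 1.3/(1−0.18) = 1.5854 K.
Without vegetation: g' = 0.128, ΔT' = 1.3/(1−0.128) = 1.4908 K.
Change = 1.4908 − 1.5854 = -0.09 K.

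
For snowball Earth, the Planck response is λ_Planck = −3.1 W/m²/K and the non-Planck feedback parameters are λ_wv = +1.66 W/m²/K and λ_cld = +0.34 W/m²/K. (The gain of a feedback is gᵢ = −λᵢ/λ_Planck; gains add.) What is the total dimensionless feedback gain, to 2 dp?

0.65

Convert to gains: g_wv = 1.66/3.1 = 0.5355; g_cld = 0.34/3.1 = 0.1097.
Total gain g = 0.6452.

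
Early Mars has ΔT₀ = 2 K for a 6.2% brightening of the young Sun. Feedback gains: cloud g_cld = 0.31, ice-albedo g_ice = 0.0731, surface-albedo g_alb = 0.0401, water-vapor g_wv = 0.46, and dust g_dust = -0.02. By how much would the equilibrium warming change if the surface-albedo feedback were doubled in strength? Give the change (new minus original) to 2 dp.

6.06 K

Original: g = 0.8632, ΔT = 2/(1−0.8632) = 14.6199 K.
With doubled surface-albedo: g' = 0.9033, ΔT' = 2/(1−0.9033) = 20.6825 K.
Change = 20.6825 − 14.6199 = 6.06 K.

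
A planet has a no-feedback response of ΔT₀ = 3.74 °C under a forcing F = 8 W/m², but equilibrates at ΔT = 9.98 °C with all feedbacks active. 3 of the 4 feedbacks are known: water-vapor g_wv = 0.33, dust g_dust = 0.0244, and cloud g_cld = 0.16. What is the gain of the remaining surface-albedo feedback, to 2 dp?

0.11

Amplification A = ΔT/ΔT₀ = 9.98/3.74 = 2.668.
Total gain g = 1 − 1/A = 1 − 1/2.668 = 0.6252.
Known gains sum to 0.33 + 0.0244 + 0.16 = 0.5144.
g_alb = 0.6252 − 0.5144 = 0.11.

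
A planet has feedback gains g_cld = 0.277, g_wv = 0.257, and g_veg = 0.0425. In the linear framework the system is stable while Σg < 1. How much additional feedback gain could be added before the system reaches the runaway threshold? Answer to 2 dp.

0.42

Current total gain = 0.277 + 0.257 + 0.0425 = 0.5765.
Margin to runaway = 1 − 0.5765 = 0.42.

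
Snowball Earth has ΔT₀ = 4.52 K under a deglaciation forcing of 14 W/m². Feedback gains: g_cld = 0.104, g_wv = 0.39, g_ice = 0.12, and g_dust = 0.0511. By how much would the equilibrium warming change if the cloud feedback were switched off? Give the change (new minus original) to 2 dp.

-3.20 K

Original: g = 0.6651, ΔT = 4.52/(1−0.6651) = 13.4966 K.
Without cloud: g' = 0.5611, ΔT' = 4.52/(1−0.5611) = 10.2985 K.
Change = 10.2985 − 13.4966 = -3.20 K.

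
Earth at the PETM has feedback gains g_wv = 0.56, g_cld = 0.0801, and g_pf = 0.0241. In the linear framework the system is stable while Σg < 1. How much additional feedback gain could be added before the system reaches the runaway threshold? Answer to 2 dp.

0.34

Current total gain = 0.56 + 0.0801 + 0.0241 = 0.6642.
Margin to runaway = 1 − 0.6642 = 0.34.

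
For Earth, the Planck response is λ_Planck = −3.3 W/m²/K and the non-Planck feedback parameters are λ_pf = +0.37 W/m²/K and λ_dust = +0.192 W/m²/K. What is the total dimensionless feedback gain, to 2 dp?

0.17

Convert to gains: g_pf = 0.37/3.3 = 0.1121; g_dust = 0.192/3.3 = 0.05818.
Total gain g = 0.17028.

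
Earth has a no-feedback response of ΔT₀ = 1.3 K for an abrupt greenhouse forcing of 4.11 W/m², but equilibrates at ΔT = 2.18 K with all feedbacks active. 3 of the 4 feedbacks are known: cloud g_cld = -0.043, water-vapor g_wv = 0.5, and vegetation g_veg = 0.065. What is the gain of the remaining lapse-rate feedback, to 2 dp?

-0.12

Amplification A = ΔT/ΔT₀ = 2.18/1.3 = 1.677.
Total gain g = 1 − 1/A = 1 − 1/1.677 = 0.4037.
Known gains sum to -0.043 + 0.5 + 0.065 = 0.522.
g_lr = 0.4037 − 0.522 = -0.12.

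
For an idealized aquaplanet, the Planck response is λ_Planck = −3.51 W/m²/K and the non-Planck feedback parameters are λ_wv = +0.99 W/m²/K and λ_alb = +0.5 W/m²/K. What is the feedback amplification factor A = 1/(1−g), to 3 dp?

Convert to gains: g_wv = 0.99/3.51 = 0.2821; g_alb = 0.5/3.51 = 0.1425.
Total gain g = 0.4246.
A = 1/(1 − 0.4246) = 1.738.

1.738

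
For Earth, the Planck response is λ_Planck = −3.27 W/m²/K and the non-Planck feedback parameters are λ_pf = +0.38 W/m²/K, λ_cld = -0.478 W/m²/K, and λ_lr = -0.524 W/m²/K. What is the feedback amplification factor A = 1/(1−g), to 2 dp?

0.84

Convert to gains: g_pf = 0.38/3.27 = 0.1162; g_cld = -0.478/3.27 = -0.1462; g_lr = -0.524/3.27 = -0.1602.
Total gain g = -0.1902.
A = 1/(1 + 0.1902) = 0.84.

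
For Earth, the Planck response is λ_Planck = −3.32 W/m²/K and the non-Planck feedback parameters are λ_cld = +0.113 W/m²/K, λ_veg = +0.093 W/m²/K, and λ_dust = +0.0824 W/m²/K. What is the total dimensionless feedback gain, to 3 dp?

0.087

Convert to gains: g_cld = 0.113/3.32 = 0.03404; g_veg = 0.093/3.32 = 0.02801; g_dust = 0.0824/3.32 = 0.02482.
Total gain g = 0.08687.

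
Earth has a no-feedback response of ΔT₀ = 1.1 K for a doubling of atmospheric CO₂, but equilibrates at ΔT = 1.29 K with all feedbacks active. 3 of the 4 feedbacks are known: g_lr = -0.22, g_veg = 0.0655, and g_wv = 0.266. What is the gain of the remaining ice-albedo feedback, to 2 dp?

Amplification A = ΔT/ΔT₀ = 1.29/1.1 = 1.173.
Total gain g = 1 − 1/A = 1 − 1/1.173 = 0.1475.
Known gains sum to -0.22 + 0.0655 + 0.266 = 0.1115.
g_ice = 0.1475 − 0.1115 = 0.04.

0.04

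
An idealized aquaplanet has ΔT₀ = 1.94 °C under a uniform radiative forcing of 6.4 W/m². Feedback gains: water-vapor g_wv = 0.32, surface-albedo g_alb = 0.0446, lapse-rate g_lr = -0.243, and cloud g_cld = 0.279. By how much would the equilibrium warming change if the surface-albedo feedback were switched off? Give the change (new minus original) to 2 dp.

-0.22 °C

Original: g = 0.4006, ΔT = 1.94/(1−0.4006) = 3.2366 °C.
Without surface-albedo: g' = 0.356, ΔT' = 1.94/(1−0.356) = 3.0124 °C.
Change = 3.0124 − 3.2366 = -0.22 °C.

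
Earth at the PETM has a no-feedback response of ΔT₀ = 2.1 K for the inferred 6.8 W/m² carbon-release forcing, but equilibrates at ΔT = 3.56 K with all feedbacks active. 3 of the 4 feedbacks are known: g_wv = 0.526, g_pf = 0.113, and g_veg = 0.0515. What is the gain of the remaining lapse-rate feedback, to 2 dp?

-0.28

Amplification A = ΔT/ΔT₀ = 3.56/2.1 = 1.695.
Total gain g = 1 − 1/A = 1 − 1/1.695 = 0.41.
Known gains sum to 0.526 + 0.113 + 0.0515 = 0.6905.
g_lr = 0.41 − 0.6905 = -0.28.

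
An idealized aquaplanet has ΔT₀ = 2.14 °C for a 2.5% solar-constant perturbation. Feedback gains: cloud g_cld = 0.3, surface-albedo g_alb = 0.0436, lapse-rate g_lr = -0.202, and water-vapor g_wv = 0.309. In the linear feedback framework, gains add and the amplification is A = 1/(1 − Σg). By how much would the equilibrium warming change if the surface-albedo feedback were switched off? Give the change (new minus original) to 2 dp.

Original: g = 0.4506, ΔT = 2.14/(1−0.4506) = 3.8952 °C.
Without surface-albedo: g' = 0.407, ΔT' = 2.14/(1−0.407) = 3.6088 °C.
Change = 3.6088 − 3.8952 = -0.29 °C.

-0.29 °C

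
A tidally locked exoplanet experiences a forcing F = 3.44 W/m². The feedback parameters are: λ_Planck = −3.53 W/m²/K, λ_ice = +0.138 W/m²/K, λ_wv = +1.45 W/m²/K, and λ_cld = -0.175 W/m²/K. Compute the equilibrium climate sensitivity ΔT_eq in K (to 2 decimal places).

1.62 K

Net feedback parameter λ = (−3.53) + (+0.138) + (+1.45) + (-0.175) = -2.117 W/m²/K.
ΔT = −F/λ = −3.44/(-2.117) = 1.62 K.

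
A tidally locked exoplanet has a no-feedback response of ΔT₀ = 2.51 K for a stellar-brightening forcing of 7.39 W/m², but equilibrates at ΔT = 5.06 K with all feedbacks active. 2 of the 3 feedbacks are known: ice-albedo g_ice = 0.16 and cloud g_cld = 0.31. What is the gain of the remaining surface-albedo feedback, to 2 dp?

0.03

Amplification A = ΔT/ΔT₀ = 5.06/2.51 = 2.016.
Total gain g = 1 − 1/A = 1 − 1/2.016 = 0.504.
Known gains sum to 0.16 + 0.31 = 0.47.
g_alb = 0.504 − 0.47 = 0.03.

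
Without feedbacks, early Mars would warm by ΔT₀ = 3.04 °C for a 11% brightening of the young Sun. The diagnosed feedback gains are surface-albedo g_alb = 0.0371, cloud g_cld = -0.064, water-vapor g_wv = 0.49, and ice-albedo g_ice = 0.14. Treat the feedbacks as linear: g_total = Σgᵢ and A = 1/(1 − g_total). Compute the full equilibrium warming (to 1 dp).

Total gain g = 0.0371 − 0.064 + 0.49 + 0.14 = 0.6031.
Amplification A = 1/(1 − 0.6031) = 2.52.
ΔT = 3.04 × 2.52 = 7.7 °C.

7.7 °C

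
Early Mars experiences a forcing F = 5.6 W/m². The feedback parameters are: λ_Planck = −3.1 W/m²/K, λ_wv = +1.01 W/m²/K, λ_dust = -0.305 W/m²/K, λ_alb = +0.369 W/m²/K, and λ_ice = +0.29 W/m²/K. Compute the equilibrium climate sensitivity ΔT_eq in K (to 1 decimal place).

3.2 K

Net feedback parameter λ = (−3.1) + (+1.01) + (-0.305) + (+0.369) + (+0.29) = -1.736 W/m²/K.
ΔT = −F/λ = −5.6/(-1.736) = 3.2 K.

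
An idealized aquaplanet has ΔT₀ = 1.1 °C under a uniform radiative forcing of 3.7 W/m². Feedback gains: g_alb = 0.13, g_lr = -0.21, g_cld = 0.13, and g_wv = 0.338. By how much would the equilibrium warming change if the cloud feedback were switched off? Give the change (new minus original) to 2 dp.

-0.31 °C

Original: g = 0.388, ΔT = 1.1/(1−0.388) = 1.7974 °C.
Without cloud: g' = 0.258, ΔT' = 1.1/(1−0.258) = 1.4825 °C.
Change = 1.4825 − 1.7974 = -0.31 °C.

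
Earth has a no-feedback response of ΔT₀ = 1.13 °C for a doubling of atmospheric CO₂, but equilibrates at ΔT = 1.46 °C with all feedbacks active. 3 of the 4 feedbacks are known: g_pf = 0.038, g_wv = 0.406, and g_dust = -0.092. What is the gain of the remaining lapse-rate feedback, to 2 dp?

Amplification A = ΔT/ΔT₀ = 1.46/1.13 = 1.292.
Total gain g = 1 − 1/A = 1 − 1/1.292 = 0.226.
Known gains sum to 0.038 + 0.406 − 0.092 = 0.352.
g_lr = 0.226 − 0.352 = -0.13.

-0.13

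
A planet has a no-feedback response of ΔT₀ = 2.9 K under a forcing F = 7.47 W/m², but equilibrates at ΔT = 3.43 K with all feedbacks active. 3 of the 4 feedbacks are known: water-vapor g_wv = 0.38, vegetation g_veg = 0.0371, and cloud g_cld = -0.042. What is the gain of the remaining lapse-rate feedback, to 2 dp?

Amplification A = ΔT/ΔT₀ = 3.43/2.9 = 1.183.
Total gain g = 1 − 1/A = 1 − 1/1.183 = 0.1547.
Known gains sum to 0.38 + 0.0371 − 0.042 = 0.3751.
g_lr = 0.1547 − 0.3751 = -0.22.

-0.22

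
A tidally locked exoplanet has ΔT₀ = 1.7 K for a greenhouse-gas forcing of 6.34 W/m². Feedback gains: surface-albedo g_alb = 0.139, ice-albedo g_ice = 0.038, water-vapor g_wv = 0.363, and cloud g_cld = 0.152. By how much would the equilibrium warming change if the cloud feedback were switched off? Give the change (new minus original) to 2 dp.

-1.82 K

Original: g = 0.692, ΔT = 1.7/(1−0.692) = 5.5195 K.
Without cloud: g' = 0.54, ΔT' = 1.7/(1−0.54) = 3.6957 K.
Change = 3.6957 − 5.5195 = -1.82 K.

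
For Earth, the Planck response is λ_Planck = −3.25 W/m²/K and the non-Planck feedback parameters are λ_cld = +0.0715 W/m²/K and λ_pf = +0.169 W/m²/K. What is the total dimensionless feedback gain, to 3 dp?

0.074

Convert to gains: g_cld = 0.0715/3.25 = 0.022; g_pf = 0.169/3.25 = 0.052.
Total gain g = 0.074.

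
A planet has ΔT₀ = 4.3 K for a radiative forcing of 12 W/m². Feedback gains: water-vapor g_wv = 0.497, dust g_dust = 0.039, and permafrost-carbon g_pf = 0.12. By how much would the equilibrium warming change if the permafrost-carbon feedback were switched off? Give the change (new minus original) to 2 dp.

-3.23 K

Original: g = 0.656, ΔT = 4.3/(1−0.656) = 12.5000 K.
Without permafrost-carbon: g' = 0.536, ΔT' = 4.3/(1−0.536) = 9.2672 K.
Change = 9.2672 − 12.5000 = -3.23 K.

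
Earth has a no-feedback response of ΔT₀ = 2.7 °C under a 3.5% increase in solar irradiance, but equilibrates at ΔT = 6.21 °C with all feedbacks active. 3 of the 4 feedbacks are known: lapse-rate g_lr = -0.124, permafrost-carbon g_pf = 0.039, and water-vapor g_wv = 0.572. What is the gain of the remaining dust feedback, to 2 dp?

0.08

Amplification A = ΔT/ΔT₀ = 6.21/2.7 = 2.3.
Total gain g = 1 − 1/A = 1 − 1/2.3 = 0.5652.
Known gains sum to -0.124 + 0.039 + 0.572 = 0.487.
g_dust = 0.5652 − 0.487 = 0.08.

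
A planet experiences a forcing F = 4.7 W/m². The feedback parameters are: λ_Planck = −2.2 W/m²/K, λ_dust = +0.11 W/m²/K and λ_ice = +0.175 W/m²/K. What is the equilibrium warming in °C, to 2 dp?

2.45 °C

Net feedback parameter λ = (−2.2) + (+0.11) + (+0.175) = -1.915 W/m²/K.
ΔT = −F/λ = −4.7/(-1.915) = 2.45 °C.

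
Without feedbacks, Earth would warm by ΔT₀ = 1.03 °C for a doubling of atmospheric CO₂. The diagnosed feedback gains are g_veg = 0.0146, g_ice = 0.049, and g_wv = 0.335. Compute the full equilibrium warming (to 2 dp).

Total gain g = 0.0146 + 0.049 + 0.335 = 0.3986.
Amplification A = 1/(1 − 0.3986) = 1.663.
ΔT = 1.03 × 1.663 = 1.71 °C.

1.71 °C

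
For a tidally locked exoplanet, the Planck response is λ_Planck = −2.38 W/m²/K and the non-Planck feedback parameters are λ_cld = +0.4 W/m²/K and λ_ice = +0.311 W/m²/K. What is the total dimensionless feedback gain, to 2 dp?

Convert to gains: g_cld = 0.4/2.38 = 0.1681; g_ice = 0.311/2.38 = 0.1307.
Total gain g = 0.2988.

0.30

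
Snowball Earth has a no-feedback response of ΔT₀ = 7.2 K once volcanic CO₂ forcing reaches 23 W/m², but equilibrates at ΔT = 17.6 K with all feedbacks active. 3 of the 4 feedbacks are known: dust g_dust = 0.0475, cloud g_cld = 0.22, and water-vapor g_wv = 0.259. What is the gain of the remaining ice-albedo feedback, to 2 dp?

0.06

Amplification A = ΔT/ΔT₀ = 17.6/7.2 = 2.444.
Total gain g = 1 − 1/A = 1 − 1/2.444 = 0.5908.
Known gains sum to 0.0475 + 0.22 + 0.259 = 0.5265.
g_ice = 0.5908 − 0.5265 = 0.06.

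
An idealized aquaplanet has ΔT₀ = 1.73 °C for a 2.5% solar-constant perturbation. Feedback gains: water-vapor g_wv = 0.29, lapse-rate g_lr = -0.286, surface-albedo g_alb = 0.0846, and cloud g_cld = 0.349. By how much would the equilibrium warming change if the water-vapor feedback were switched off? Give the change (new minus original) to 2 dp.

Original: g = 0.4376, ΔT = 1.73/(1−0.4376) = 3.0761 °C.
Without water-vapor: g' = 0.1476, ΔT' = 1.73/(1−0.1476) = 2.0296 °C.
Change = 2.0296 − 3.0761 = -1.05 °C.

-1.05 °C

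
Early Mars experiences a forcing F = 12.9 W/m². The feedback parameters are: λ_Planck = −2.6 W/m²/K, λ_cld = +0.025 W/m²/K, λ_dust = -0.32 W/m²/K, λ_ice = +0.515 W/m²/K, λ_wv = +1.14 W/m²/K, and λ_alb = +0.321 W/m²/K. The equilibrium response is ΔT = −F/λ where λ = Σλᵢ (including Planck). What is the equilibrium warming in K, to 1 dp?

14.0 K

Net feedback parameter λ = (−2.6) + (+0.025) + (-0.32) + (+0.515) + (+1.14) + (+0.321) = -0.919 W/m²/K.
ΔT = −F/λ = −12.9/(-0.919) = 14.0 K.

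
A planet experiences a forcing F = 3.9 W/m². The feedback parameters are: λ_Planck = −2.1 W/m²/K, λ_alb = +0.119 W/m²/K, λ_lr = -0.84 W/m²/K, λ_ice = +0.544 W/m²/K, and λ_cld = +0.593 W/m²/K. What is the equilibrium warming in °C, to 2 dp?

2.32 °C

Net feedback parameter λ = (−2.1) + (+0.119) + (-0.84) + (+0.544) + (+0.593) = -1.684 W/m²/K.
ΔT = −F/λ = −3.9/(-1.684) = 2.32 °C.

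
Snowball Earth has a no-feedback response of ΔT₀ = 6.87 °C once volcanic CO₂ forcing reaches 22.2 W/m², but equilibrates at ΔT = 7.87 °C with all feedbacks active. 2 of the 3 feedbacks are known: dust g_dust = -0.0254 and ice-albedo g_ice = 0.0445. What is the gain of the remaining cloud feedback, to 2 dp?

Amplification A = ΔT/ΔT₀ = 7.87/6.87 = 1.146.
Total gain g = 1 − 1/A = 1 − 1/1.146 = 0.1274.
Known gains sum to -0.0254 + 0.0445 = 0.0191.
g_cld = 0.1274 − 0.0191 = 0.11.

0.11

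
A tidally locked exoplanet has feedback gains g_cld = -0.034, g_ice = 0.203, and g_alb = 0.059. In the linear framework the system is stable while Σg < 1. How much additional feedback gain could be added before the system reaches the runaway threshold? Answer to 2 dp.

0.77

Current total gain = -0.034 + 0.203 + 0.059 = 0.228.
Margin to runaway = 1 − 0.228 = 0.77.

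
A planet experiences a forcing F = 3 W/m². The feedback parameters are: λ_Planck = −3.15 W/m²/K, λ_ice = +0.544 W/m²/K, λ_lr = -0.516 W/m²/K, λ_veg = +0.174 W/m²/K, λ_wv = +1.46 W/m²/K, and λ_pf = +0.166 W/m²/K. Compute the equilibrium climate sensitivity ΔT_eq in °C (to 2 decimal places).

Net feedback parameter λ = (−3.15) + (+0.544) + (-0.516) + (+0.174) + (+1.46) + (+0.166) = -1.322 W/m²/K.
ΔT = −F/λ = −3/(-1.322) = 2.27 °C.

2.27 °C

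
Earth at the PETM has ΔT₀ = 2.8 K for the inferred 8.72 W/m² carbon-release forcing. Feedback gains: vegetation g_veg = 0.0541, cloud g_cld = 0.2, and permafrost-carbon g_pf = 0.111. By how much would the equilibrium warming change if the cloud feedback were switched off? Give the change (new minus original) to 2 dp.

Original: g = 0.3651, ΔT = 2.8/(1−0.3651) = 4.4101 K.
Without cloud: g' = 0.1651, ΔT' = 2.8/(1−0.1651) = 3.3537 K.
Change = 3.3537 − 4.4101 = -1.06 K.

-1.06 K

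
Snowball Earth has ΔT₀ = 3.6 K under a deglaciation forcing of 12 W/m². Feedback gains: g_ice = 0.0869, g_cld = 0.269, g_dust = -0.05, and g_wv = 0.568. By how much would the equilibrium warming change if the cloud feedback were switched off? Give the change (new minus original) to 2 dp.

Original: g = 0.8739, ΔT = 3.6/(1−0.8739) = 28.5488 K.
Without cloud: g' = 0.6049, ΔT' = 3.6/(1−0.6049) = 9.1116 K.
Change = 9.1116 − 28.5488 = -19.44 K.

-19.44 K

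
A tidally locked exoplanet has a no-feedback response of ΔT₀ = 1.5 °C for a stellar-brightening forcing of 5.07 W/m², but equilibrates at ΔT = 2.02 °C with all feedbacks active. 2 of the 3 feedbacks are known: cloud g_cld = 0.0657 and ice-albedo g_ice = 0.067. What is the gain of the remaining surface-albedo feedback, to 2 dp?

0.12

Amplification A = ΔT/ΔT₀ = 2.02/1.5 = 1.347.
Total gain g = 1 − 1/A = 1 − 1/1.347 = 0.2576.
Known gains sum to 0.0657 + 0.067 = 0.1327.
g_alb = 0.2576 − 0.1327 = 0.12.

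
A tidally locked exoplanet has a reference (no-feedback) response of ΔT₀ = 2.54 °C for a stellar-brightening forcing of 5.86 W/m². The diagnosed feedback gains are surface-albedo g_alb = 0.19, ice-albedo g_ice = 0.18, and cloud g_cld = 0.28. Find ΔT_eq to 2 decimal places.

7.26 °C

Total gain g = 0.19 + 0.18 + 0.28 = 0.65.
Amplification A = 1/(1 − 0.65) = 2.857.
ΔT = 2.54 × 2.857 = 7.26 °C.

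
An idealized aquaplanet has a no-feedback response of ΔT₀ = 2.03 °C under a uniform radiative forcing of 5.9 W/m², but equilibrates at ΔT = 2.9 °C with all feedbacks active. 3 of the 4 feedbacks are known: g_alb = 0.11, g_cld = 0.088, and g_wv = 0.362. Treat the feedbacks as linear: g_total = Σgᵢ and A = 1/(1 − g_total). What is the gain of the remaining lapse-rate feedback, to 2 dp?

Amplification A = ΔT/ΔT₀ = 2.9/2.03 = 1.429.
Total gain g = 1 − 1/A = 1 − 1/1.429 = 0.3002.
Known gains sum to 0.11 + 0.088 + 0.362 = 0.56.
g_lr = 0.3002 − 0.56 = -0.26.

-0.26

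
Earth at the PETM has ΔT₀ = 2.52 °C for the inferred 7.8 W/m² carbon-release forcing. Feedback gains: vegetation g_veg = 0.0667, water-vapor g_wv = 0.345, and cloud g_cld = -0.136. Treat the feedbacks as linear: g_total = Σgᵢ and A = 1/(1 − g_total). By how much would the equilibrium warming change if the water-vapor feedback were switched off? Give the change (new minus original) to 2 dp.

-1.12 °C

Original: g = 0.2757, ΔT = 2.52/(1−0.2757) = 3.4792 °C.
Without water-vapor: g' = -0.0693, ΔT' = 2.52/(1+0.0693) = 2.3567 °C.
Change = 2.3567 − 3.4792 = -1.12 °C.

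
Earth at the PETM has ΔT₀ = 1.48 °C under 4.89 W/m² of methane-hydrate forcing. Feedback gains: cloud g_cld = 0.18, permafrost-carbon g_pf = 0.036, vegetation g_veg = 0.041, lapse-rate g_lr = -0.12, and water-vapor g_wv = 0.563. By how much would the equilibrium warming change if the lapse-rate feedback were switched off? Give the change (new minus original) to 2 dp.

3.29 °C

Original: g = 0.7, ΔT = 1.48/(1−0.7) = 4.9333 °C.
Without lapse-rate: g' = 0.82, ΔT' = 1.48/(1−0.82) = 8.2222 °C.
Change = 8.2222 − 4.9333 = 3.29 °C.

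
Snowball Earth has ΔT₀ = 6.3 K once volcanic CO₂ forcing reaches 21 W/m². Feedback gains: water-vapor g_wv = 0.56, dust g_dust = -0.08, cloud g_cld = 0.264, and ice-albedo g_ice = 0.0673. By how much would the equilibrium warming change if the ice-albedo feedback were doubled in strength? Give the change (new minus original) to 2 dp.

Original: g = 0.8113, ΔT = 6.3/(1−0.8113) = 33.3863 K.
With doubled ice-albedo: g' = 0.8786, ΔT' = 6.3/(1−0.8786) = 51.8946 K.
Change = 51.8946 − 33.3863 = 18.51 K.

18.51 K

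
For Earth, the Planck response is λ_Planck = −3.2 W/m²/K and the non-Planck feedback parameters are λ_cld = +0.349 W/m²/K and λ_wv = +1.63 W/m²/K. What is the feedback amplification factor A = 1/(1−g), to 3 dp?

2.621

Convert to gains: g_cld = 0.349/3.2 = 0.1091; g_wv = 1.63/3.2 = 0.5094.
Total gain g = 0.6185.
A = 1/(1 − 0.6185) = 2.621.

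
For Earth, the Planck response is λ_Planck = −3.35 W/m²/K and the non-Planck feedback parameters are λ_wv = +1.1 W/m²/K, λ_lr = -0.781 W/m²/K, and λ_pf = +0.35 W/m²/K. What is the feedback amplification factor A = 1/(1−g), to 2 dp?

Convert to gains: g_wv = 1.1/3.35 = 0.3284; g_lr = -0.781/3.35 = -0.2331; g_pf = 0.35/3.35 = 0.1045.
Total gain g = 0.1998.
A = 1/(1 − 0.1998) = 1.25.

1.25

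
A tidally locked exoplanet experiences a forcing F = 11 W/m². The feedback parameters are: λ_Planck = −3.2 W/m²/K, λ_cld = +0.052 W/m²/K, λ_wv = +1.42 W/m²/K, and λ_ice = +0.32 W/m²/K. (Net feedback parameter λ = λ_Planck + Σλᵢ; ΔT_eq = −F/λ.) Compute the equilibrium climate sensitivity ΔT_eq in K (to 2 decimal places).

7.81 K

Net feedback parameter λ = (−3.2) + (+0.052) + (+1.42) + (+0.32) = -1.408 W/m²/K.
ΔT = −F/λ = −11/(-1.408) = 7.81 K.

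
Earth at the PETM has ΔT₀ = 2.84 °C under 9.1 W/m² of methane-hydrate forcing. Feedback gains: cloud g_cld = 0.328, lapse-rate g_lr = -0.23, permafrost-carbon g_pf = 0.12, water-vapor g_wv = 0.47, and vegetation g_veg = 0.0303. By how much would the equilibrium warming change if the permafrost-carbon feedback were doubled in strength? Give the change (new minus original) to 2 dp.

7.48 °C

Original: g = 0.7183, ΔT = 2.84/(1−0.7183) = 10.0816 °C.
With doubled permafrost-carbon: g' = 0.8383, ΔT' = 2.84/(1−0.8383) = 17.5634 °C.
Change = 17.5634 − 10.0816 = 7.48 °C.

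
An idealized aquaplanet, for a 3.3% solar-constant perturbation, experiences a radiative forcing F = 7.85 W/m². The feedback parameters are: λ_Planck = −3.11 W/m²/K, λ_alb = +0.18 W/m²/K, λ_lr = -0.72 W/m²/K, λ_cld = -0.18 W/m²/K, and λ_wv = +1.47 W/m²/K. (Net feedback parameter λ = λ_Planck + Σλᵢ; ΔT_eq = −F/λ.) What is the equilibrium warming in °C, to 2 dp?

Net feedback parameter λ = (−3.11) + (+0.18) + (-0.72) + (-0.18) + (+1.47) = -2.36 W/m²/K.
ΔT = −F/λ = −7.85/(-2.36) = 3.33 °C.

3.33 °C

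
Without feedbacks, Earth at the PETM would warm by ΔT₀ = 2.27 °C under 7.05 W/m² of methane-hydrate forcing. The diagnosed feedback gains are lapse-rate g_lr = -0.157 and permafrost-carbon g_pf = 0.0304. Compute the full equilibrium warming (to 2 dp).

Total gain g = -0.157 + 0.0304 = -0.1266.
Amplification A = 1/(1 + 0.1266) = 0.8876.
ΔT = 2.27 × 0.8876 = 2.01 °C.

2.01 °C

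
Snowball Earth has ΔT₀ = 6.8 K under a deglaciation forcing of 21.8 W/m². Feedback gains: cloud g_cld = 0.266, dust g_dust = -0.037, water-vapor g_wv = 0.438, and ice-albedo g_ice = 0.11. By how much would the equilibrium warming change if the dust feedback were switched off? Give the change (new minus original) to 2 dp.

Original: g = 0.777, ΔT = 6.8/(1−0.777) = 30.4933 K.
Without dust: g' = 0.814, ΔT' = 6.8/(1−0.814) = 36.5591 K.
Change = 36.5591 − 30.4933 = 6.07 K.

6.07 K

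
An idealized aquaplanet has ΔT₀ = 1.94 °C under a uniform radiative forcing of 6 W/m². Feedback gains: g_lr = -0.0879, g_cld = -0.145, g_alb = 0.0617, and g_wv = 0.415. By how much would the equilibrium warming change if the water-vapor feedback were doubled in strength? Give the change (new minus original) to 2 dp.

Original: g = 0.2438, ΔT = 1.94/(1−0.2438) = 2.5655 °C.
With doubled water-vapor: g' = 0.6588, ΔT' = 1.94/(1−0.6588) = 5.6858 °C.
Change = 5.6858 − 2.5655 = 3.12 °C.

3.12 °C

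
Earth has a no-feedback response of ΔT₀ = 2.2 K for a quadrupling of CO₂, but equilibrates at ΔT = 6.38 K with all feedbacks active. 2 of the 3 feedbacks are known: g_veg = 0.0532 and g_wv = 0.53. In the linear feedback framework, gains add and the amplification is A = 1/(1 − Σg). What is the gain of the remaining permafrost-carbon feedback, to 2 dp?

Amplification A = ΔT/ΔT₀ = 6.38/2.2 = 2.9.
Total gain g = 1 − 1/A = 1 − 1/2.9 = 0.6552.
Known gains sum to 0.0532 + 0.53 = 0.5832.
g_pf = 0.6552 − 0.5832 = 0.07.

0.07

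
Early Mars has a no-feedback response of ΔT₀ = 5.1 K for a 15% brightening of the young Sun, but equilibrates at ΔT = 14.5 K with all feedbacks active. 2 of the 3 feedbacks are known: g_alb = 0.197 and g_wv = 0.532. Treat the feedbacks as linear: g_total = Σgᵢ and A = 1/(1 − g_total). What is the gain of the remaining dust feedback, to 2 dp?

Amplification A = ΔT/ΔT₀ = 14.5/5.1 = 2.843.
Total gain g = 1 − 1/A = 1 − 1/2.843 = 0.6483.
Known gains sum to 0.197 + 0.532 = 0.729.
g_dust = 0.6483 − 0.729 = -0.08.

-0.08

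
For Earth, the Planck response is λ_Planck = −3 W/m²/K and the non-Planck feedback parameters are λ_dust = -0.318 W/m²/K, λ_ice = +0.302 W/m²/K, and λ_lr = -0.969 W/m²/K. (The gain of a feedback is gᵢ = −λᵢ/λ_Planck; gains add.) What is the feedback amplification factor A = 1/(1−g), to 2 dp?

Convert to gains: g_dust = -0.318/3 = -0.106; g_ice = 0.302/3 = 0.1007; g_lr = -0.969/3 = -0.323.
Total gain g = -0.3283.
A = 1/(1 + 0.3283) = 0.75.

0.75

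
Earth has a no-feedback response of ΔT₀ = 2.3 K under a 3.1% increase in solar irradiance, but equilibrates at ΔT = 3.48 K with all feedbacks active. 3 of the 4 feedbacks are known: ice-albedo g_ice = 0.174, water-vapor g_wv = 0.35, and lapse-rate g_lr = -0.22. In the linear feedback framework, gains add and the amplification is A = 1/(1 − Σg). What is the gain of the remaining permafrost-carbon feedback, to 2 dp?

0.04

Amplification A = ΔT/ΔT₀ = 3.48/2.3 = 1.513.
Total gain g = 1 − 1/A = 1 − 1/1.513 = 0.3391.
Known gains sum to 0.174 + 0.35 − 0.22 = 0.304.
g_pf = 0.3391 − 0.304 = 0.04.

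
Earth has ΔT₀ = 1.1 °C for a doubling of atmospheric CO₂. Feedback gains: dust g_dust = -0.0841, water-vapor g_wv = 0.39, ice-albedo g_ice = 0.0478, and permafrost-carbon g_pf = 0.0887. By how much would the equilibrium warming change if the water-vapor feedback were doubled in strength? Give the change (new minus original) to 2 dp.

Original: g = 0.4424, ΔT = 1.1/(1−0.4424) = 1.9727 °C.
With doubled water-vapor: g' = 0.8324, ΔT' = 1.1/(1−0.8324) = 6.5632 °C.
Change = 6.5632 − 1.9727 = 4.59 °C.

4.59 °C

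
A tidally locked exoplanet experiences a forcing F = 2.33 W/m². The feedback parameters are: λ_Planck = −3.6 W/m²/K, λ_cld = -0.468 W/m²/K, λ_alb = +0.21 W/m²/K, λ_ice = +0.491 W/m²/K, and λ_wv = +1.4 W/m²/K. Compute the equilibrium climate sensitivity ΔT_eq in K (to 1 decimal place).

1.2 K

Net feedback parameter λ = (−3.6) + (-0.468) + (+0.21) + (+0.491) + (+1.4) = -1.967 W/m²/K.
ΔT = −F/λ = −2.33/(-1.967) = 1.2 K.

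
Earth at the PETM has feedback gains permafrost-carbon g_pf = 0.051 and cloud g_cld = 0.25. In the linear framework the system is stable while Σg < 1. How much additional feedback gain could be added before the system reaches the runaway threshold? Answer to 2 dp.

0.70

Current total gain = 0.051 + 0.25 = 0.301.
Margin to runaway = 1 − 0.301 = 0.70.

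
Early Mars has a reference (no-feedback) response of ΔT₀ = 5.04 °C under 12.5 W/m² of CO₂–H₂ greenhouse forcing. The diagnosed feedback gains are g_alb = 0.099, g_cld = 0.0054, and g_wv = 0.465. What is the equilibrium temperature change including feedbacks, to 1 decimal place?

Total gain g = 0.099 + 0.0054 + 0.465 = 0.5694.
Amplification A = 1/(1 − 0.5694) = 2.322.
ΔT = 5.04 × 2.322 = 11.7 °C.

11.7 °C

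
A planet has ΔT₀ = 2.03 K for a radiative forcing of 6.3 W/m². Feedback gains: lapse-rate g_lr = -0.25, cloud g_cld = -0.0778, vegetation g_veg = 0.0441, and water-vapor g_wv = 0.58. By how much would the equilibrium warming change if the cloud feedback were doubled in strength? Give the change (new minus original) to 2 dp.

Original: g = 0.2963, ΔT = 2.03/(1−0.2963) = 2.8848 K.
With doubled cloud: g' = 0.2185, ΔT' = 2.03/(1−0.2185) = 2.5976 K.
Change = 2.5976 − 2.8848 = -0.29 K.

-0.29 K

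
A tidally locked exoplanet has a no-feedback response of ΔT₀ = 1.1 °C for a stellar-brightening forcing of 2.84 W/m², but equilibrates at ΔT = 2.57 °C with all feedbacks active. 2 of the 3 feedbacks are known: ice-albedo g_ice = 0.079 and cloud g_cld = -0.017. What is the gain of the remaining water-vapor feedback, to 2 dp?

Amplification A = ΔT/ΔT₀ = 2.57/1.1 = 2.336.
Total gain g = 1 − 1/A = 1 − 1/2.336 = 0.5719.
Known gains sum to 0.079 − 0.017 = 0.062.
g_wv = 0.5719 − 0.062 = 0.51.

0.51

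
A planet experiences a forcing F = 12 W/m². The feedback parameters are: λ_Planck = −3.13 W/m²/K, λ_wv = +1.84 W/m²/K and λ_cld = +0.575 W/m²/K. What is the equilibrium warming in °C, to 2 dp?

16.78 °C

Net feedback parameter λ = (−3.13) + (+1.84) + (+0.575) = -0.715 W/m²/K.
ΔT = −F/λ = −12/(-0.715) = 16.78 °C.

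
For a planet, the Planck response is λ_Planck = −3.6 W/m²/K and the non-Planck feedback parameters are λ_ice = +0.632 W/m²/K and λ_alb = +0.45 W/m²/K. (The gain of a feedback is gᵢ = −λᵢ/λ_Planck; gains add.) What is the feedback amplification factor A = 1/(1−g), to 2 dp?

Convert to gains: g_ice = 0.632/3.6 = 0.1756; g_alb = 0.45/3.6 = 0.125.
Total gain g = 0.3006.
A = 1/(1 − 0.3006) = 1.43.

1.43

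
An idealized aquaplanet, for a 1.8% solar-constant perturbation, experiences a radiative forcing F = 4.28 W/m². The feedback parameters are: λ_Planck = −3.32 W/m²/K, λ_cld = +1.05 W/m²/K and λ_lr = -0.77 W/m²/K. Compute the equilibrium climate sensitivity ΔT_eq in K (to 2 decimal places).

Net feedback parameter λ = (−3.32) + (+1.05) + (-0.77) = -3.04 W/m²/K.
ΔT = −F/λ = −4.28/(-3.04) = 1.41 K.

1.41 K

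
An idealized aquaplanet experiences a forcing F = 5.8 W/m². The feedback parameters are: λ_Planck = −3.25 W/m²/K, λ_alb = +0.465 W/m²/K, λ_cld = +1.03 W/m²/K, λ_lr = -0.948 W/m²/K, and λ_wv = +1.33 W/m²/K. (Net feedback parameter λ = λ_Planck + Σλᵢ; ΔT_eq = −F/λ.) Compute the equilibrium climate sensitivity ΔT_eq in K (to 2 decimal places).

4.22 K

Net feedback parameter λ = (−3.25) + (+0.465) + (+1.03) + (-0.948) + (+1.33) = -1.373 W/m²/K.
ΔT = −F/λ = −5.8/(-1.373) = 4.22 K.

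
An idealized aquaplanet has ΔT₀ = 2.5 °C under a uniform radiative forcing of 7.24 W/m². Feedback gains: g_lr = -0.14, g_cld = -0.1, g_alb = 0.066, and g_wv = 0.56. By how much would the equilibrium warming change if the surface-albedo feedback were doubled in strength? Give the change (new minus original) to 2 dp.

0.49 °C

Original: g = 0.386, ΔT = 2.5/(1−0.386) = 4.0717 °C.
With doubled surface-albedo: g' = 0.452, ΔT' = 2.5/(1−0.452) = 4.5620 °C.
Change = 4.5620 − 4.0717 = 0.49 °C.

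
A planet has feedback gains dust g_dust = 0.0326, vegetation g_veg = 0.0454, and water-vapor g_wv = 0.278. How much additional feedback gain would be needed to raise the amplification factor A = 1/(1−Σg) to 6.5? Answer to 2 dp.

Current total gain = 0.356.
Target gain for A = 6.5: g* = 1 − 1/6.5 = 0.8462.
Additional gain needed = 0.8462 − 0.356 = 0.49.

0.49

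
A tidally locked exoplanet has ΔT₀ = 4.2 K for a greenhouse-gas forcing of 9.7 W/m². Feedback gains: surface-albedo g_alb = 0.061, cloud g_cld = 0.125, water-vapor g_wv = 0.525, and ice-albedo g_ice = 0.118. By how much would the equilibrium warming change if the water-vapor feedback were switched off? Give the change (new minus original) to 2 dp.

Original: g = 0.829, ΔT = 4.2/(1−0.829) = 24.5614 K.
Without water-vapor: g' = 0.304, ΔT' = 4.2/(1−0.304) = 6.0345 K.
Change = 6.0345 − 24.5614 = -18.53 K.

-18.53 K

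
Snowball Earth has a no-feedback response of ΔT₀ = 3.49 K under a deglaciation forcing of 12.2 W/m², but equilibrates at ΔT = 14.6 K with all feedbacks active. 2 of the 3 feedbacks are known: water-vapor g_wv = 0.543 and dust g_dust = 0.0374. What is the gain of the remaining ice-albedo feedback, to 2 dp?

0.18

Amplification A = ΔT/ΔT₀ = 14.6/3.49 = 4.183.
Total gain g = 1 − 1/A = 1 − 1/4.183 = 0.7609.
Known gains sum to 0.543 + 0.0374 = 0.5804.
g_ice = 0.7609 − 0.5804 = 0.18.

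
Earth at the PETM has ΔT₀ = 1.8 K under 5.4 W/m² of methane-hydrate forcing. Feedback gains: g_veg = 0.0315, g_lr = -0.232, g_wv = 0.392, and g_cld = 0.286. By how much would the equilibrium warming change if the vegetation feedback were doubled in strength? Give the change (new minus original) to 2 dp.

Original: g = 0.4775, ΔT = 1.8/(1−0.4775) = 3.4450 K.
With doubled vegetation: g' = 0.509, ΔT' = 1.8/(1−0.509) = 3.6660 K.
Change = 3.6660 − 3.4450 = 0.22 K.

0.22 K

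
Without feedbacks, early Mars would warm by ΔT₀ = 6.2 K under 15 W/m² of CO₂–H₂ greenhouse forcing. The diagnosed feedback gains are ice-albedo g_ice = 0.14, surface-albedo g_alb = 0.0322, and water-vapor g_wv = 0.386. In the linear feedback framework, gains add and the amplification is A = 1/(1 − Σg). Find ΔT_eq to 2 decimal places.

14.03 K

Total gain g = 0.14 + 0.0322 + 0.386 = 0.5582.
Amplification A = 1/(1 − 0.5582) = 2.263.
ΔT = 6.2 × 2.263 = 14.03 K.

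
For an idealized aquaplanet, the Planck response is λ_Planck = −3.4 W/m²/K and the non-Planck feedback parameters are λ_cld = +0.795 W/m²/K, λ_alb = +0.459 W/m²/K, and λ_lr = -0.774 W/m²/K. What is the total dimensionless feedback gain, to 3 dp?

Convert to gains: g_cld = 0.795/3.4 = 0.2338; g_alb = 0.459/3.4 = 0.135; g_lr = -0.774/3.4 = -0.2276.
Total gain g = 0.1412.

0.141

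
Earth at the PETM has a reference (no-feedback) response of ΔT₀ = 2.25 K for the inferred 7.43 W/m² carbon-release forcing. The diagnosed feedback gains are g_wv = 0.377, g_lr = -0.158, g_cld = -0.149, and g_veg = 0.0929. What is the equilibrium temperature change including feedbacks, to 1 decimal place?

2.7 K

Total gain g = 0.377 − 0.158 − 0.149 + 0.0929 = 0.1629.
Amplification A = 1/(1 − 0.1629) = 1.195.
ΔT = 2.25 × 1.195 = 2.7 K.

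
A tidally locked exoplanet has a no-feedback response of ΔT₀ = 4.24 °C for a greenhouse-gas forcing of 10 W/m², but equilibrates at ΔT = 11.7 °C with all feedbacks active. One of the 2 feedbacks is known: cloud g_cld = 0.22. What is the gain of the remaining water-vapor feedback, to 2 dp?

0.42

Amplification A = ΔT/ΔT₀ = 11.7/4.24 = 2.759.
Total gain g = 1 − 1/A = 1 − 1/2.759 = 0.6375.
The known gain is 0.22.
g_wv = 0.6375 − 0.22 = 0.42.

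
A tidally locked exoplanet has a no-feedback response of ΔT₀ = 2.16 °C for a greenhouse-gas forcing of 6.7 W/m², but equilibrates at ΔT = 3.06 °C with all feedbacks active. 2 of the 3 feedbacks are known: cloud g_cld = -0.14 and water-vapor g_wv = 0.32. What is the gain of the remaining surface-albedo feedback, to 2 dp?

0.11

Amplification A = ΔT/ΔT₀ = 3.06/2.16 = 1.417.
Total gain g = 1 − 1/A = 1 − 1/1.417 = 0.2943.
Known gains sum to -0.14 + 0.32 = 0.18.
g_alb = 0.2943 − 0.18 = 0.11.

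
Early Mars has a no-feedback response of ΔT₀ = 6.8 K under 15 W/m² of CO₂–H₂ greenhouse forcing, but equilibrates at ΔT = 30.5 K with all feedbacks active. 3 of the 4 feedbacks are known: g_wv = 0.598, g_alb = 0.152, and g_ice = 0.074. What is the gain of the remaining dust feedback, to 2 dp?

-0.05

Amplification A = ΔT/ΔT₀ = 30.5/6.8 = 4.485.
Total gain g = 1 − 1/A = 1 − 1/4.485 = 0.777.
Known gains sum to 0.598 + 0.152 + 0.074 = 0.824.
g_dust = 0.777 − 0.824 = -0.05.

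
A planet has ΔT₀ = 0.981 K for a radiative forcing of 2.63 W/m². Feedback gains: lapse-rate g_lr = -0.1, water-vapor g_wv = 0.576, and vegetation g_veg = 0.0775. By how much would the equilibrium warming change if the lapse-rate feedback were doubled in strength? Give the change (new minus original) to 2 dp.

Original: g = 0.5535, ΔT = 0.981/(1−0.5535) = 2.1971 K.
With doubled lapse-rate: g' = 0.4535, ΔT' = 0.981/(1−0.4535) = 1.7951 K.
Change = 1.7951 − 2.1971 = -0.40 K.

-0.40 K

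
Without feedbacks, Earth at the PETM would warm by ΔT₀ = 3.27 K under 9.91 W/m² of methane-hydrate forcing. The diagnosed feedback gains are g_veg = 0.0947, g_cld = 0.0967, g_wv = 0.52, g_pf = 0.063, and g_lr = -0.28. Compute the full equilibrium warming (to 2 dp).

Total gain g = 0.0947 + 0.0967 + 0.52 + 0.063 − 0.28 = 0.4944.
Amplification A = 1/(1 − 0.4944) = 1.978.
ΔT = 3.27 × 1.978 = 6.47 K.

6.47 K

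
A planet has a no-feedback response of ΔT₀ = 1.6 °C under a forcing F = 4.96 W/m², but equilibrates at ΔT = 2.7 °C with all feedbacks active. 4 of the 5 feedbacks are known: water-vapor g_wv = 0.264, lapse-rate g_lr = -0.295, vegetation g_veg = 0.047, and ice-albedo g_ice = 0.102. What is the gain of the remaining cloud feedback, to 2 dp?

0.29

Amplification A = ΔT/ΔT₀ = 2.7/1.6 = 1.688.
Total gain g = 1 − 1/A = 1 − 1/1.688 = 0.4076.
Known gains sum to 0.264 − 0.295 + 0.047 + 0.102 = 0.118.
g_cld = 0.4076 − 0.118 = 0.29.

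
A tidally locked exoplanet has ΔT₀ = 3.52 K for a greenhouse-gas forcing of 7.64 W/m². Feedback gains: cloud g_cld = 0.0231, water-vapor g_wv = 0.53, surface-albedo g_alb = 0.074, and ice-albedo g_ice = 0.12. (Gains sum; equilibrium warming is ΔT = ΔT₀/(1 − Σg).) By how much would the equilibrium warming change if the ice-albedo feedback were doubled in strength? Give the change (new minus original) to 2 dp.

12.57 K

Original: g = 0.7471, ΔT = 3.52/(1−0.7471) = 13.9185 K.
With doubled ice-albedo: g' = 0.8671, ΔT' = 3.52/(1−0.8671) = 26.4861 K.
Change = 26.4861 − 13.9185 = 12.57 K.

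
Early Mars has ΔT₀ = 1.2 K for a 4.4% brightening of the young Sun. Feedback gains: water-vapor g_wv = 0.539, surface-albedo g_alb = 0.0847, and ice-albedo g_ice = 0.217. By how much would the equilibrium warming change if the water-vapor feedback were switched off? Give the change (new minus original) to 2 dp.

-5.81 K

Original: g = 0.8407, ΔT = 1.2/(1−0.8407) = 7.5330 K.
Without water-vapor: g' = 0.3017, ΔT' = 1.2/(1−0.3017) = 1.7185 K.
Change = 1.7185 − 7.5330 = -5.81 K.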